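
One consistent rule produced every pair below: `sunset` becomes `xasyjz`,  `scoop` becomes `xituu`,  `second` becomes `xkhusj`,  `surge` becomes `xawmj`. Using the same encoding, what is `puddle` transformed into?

Shifts by position in sunset: pos 0: s→x (+5), pos 1: u→a (+6), pos 2: n→s (+5), pos 3: s→y (+6) — repeating every 2. The shifts repeat in a cycle of length 2: positions 0,1,… shift by +5, +6, then the pattern repeats.
On puddle: p+5=u, u+6=a, d+5=i, d+6=j, l+5=q, e+6=k.

uaijqk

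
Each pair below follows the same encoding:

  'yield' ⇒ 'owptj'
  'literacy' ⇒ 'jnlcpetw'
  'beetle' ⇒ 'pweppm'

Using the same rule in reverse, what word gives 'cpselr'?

gather

The output letters match the input read backwards, each shifted +11: yield reversed is dleiy. Two steps: reverse the string, then apply a Caesar shift of +11.
Undoing it on cpselr: shift back: c−11=r, p−11=e, s−11=h, e−11=t, l−11=a, r−11=g → rehtag; then reverse → gather.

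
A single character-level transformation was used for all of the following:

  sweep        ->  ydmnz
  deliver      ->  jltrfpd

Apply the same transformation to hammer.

In sweep: s→y is +6, w→d is +7, e→m is +8, e→n is +9 — the shift increases by 1 each position. Letter i (0-indexed) is shifted by i+6, so successive shifts are 6, 7, 8, ….
Applying it to hammer: h+6=n, a+7=h, m+8=u, m+9=v, e+10=o, r+11=c.

nhuvoc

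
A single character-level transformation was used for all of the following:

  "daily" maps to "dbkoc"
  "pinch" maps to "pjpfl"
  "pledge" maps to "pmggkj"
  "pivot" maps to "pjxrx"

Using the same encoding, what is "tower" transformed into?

Each letter shifts forward by its position index (0, 1, 2, …) — the shift grows by one for each successive letter.
Applying it to tower: t+0=t, o+1=p, w+2=y, e+3=h, r+4=v.

tpyhv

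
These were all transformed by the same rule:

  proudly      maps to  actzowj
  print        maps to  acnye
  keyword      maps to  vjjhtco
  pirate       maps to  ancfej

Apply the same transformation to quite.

The shift depends on letter class: consonant p→a is +11, but vowel o→t is +5. Vowels shift forward by 5 and consonants shift forward by 11.
On quite: q(cons)+11=b, u(vowel)+5=z, i(vowel)+5=n, t(cons)+11=e, e(vowel)+5=j.

bznej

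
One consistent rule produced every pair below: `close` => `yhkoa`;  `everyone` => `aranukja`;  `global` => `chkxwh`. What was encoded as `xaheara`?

believe

Compare letters: c→y is +22, l→h is +22, o→k is +22 — a constant shift. It's a constant shift of +22 (ROT22).
Undoing it on xaheara: x−22=b, a−22=e, h−22=l, e−22=i, a−22=e, r−22=v, a−22=e.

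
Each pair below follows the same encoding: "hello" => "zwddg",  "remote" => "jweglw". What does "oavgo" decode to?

widow

Compare letters: h→z is +18, e→w is +18, l→d is +18 — a constant shift. It's a constant shift of +18 (ROT18).
Undoing it on oavgo: o−18=w, a−18=i, v−18=d, g−18=o, o−18=w.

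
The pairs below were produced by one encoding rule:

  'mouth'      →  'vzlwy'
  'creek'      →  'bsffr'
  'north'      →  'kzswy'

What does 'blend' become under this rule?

m(12)→v(21) and o(14)→z(25) fit y≡15x+23 (mod 26); the inverse of 15 mod 26 is 7. Treating letters as 0–25, the rule is x ↦ 15x + 23 (mod 26).
For blend: b(1)→15·1+23≡12=m; l(11)→15·11+23≡6=g; e(4)→15·4+23≡5=f; n(13)→15·13+23≡10=k; d(3)→15·3+23≡16=q (all mod 26).

mgfkq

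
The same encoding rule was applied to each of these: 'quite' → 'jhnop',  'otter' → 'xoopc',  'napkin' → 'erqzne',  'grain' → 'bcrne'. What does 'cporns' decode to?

retail

Each letter's alphabet position (a=0..z=25) is mapped through 19·x+17 mod 26 — an affine cipher.
Undoing it on cporns: c(2)→11·(2−17)≡17=r; p(15)→11·(15−17)≡4=e; o(14)→11·(14−17)≡19=t; r(17)→11·(17−17)≡0=a; n(13)→11·(13−17)≡8=i; s(18)→11·(18−17)≡11=l (all mod 26).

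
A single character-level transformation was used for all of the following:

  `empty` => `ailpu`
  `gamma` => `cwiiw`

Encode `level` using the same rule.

Compare letters: e→a is +22, m→i is +22, p→l is +22 — a constant shift. Every letter moves 22 places later in the alphabet, wrapping around z→a.
On level: l+22=h, e+22=a, v+22=r, e+22=a, l+22=h.

harah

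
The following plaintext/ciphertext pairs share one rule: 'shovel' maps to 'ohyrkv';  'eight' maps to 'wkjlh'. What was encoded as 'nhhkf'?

The output letters match the input read backwards, each shifted +3: shovel reversed is levohs. Read the word backwards and shift each letter +3.
Reversing it on nhhkf: shift back: n−3=k, h−3=e, h−3=e, k−3=h, f−3=c → keehc; then reverse → cheek.

cheek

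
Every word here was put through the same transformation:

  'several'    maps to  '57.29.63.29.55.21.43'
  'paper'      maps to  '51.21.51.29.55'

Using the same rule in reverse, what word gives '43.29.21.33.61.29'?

league

With a=1..z=26, the number is 2·pos + 19.
Reversing it on 43.29.21.33.61.29: 43→(43−19)÷2=12=l, 29→(29−19)÷2=5=e, 21→(21−19)÷2=1=a, 33→(33−19)÷2=7=g, 61→(61−19)÷2=21=u, 29→(29−19)÷2=5=e.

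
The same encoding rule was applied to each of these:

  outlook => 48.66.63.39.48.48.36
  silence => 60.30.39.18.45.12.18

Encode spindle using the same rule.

60.51.30.45.15.39.18

o(#15)→48 and u(#21)→66: differences scale by 3, so n = 3·pos + 3. With a=1..z=26, the number is 3·pos + 3.
For spindle: s=19→60, p=16→51, i=9→30, n=14→45, d=4→15, l=12→39, e=5→18.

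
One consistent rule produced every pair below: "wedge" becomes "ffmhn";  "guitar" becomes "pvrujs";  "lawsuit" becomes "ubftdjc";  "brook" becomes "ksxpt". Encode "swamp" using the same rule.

A repeating key of period 2 is used — shifts +9, +1 over and over.
For swamp: s+9=b, w+1=x, a+9=j, m+1=n, p+9=y.

bxjny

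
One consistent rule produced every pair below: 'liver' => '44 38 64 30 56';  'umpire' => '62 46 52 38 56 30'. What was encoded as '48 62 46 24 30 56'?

number

With a=1..z=26, the number is 2·pos + 20.
Undoing it on 48 62 46 24 30 56: 48→(48−20)÷2=14=n, 62→(62−20)÷2=21=u, 46→(46−20)÷2=13=m, 24→(24−20)÷2=2=b, 30→(30−20)÷2=5=e, 56→(56−20)÷2=18=r.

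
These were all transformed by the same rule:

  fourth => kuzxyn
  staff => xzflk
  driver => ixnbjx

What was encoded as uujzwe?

Shifts by position in fourth: pos 0: f→k (+5), pos 1: o→u (+6), pos 2: u→z (+5), pos 3: r→x (+6) — repeating every 2. A repeating key of period 2 is used — shifts +5, +6 over and over.
Reversing it on uujzwe: u−5=p, u−6=o, j−5=e, z−6=t, w−5=r, e−6=y.

poetry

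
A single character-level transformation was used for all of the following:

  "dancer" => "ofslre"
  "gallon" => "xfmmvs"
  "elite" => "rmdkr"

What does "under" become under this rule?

nsore

d(3)→o(14) and a(0)→f(5) fit y≡3x+5 (mod 26); the inverse of 3 mod 26 is 9. Treating letters as 0–25, the rule is x ↦ 3x + 5 (mod 26).
Applying it to under: u(20)→3·20+5≡13=n; n(13)→3·13+5≡18=s; d(3)→3·3+5≡14=o; e(4)→3·4+5≡17=r; r(17)→3·17+5≡4=e (all mod 26).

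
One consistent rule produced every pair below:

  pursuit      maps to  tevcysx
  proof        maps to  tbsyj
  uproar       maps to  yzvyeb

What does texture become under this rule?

Shifts by position in pursuit: pos 0: p→t (+4), pos 1: u→e (+10), pos 2: r→v (+4), pos 3: s→c (+10) — repeating every 2. A repeating key of period 2 is used — shifts +4, +10 over and over.
On texture: t+4=x, e+10=o, x+4=b, t+10=d, u+4=y, r+10=b, e+4=i.

xobdybi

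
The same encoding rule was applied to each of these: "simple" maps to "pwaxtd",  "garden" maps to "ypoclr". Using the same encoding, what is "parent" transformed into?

The output letters match the input read backwards, each shifted +11: simple reversed is elpmis. Read the word backwards and shift each letter +11.
On parent: reverse → tnerap; then shift: t+11=e, n+11=y, e+11=p, r+11=c, a+11=l, p+11=a.

eypcla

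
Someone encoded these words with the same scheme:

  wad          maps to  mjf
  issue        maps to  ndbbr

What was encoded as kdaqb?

The output letters match the input read backwards, each shifted +9: wad reversed is daw. The word is reversed, then every letter is shifted forward by 9.
Decoding kdaqb: shift back: k−9=b, d−9=u, a−9=r, q−9=h, b−9=s → burhs; then reverse → shrub.

shrub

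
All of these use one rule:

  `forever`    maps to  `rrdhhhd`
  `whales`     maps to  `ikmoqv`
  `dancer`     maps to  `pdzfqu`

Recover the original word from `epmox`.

small

A repeating key of period 2 is used — shifts +12, +3 over and over.
Decoding epmox: e−12=s, p−3=m, m−12=a, o−3=l, x−12=l.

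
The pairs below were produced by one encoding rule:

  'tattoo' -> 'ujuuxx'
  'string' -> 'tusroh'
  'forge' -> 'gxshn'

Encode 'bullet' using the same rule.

cdmmnu

The shift depends on letter class: consonant t→u is +1, but vowel a→j is +9. The rule splits by letter class: vowels +9, consonants +1.
For bullet: b(cons)+1=c, u(vowel)+9=d, l(cons)+1=m, l(cons)+1=m, e(vowel)+9=n, t(cons)+1=u.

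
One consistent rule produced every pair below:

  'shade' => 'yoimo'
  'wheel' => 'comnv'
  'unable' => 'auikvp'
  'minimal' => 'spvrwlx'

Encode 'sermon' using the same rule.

ylzvyy

The shift increases by 1 at each position, starting from +6: 6, 7, 8, ….
For sermon: s+6=y, e+7=l, r+8=z, m+9=v, o+10=y, n+11=y.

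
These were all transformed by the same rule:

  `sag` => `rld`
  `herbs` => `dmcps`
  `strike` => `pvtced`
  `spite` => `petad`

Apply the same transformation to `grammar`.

The word is reversed, then every letter is shifted forward by 11.
Applying it to grammar: reverse → rammarg; then shift: r+11=c, a+11=l, m+11=x, m+11=x, a+11=l, r+11=c, g+11=r.

clxxlcr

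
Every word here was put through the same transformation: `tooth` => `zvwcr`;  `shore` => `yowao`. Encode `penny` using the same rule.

In tooth: t→z is +6, o→v is +7, o→w is +8, t→c is +9 — the shift increases by 1 each position. The shift increases by 1 at each position, starting from +6: 6, 7, 8, ….
On penny: p+6=v, e+7=l, n+8=v, n+9=w, y+10=i.

vlvwi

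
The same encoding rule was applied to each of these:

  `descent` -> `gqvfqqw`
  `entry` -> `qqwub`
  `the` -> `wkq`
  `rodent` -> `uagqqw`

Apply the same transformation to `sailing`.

vmuouqj

The shift depends on letter class: consonant d→g is +3, but vowel e→q is +12. Two shifts are in play — +12 for a/e/i/o/u, +3 for every other letter.
For sailing: s(cons)+3=v, a(vowel)+12=m, i(vowel)+12=u, l(cons)+3=o, i(vowel)+12=u, n(cons)+3=q, g(cons)+3=j.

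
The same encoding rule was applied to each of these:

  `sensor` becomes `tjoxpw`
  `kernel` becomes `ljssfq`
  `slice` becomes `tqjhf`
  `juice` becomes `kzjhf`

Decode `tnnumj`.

A repeating key of period 2 is used — shifts +1, +5 over and over.
Reversing it on tnnumj: t−1=s, n−5=i, n−1=m, u−5=p, m−1=l, j−5=e.

simple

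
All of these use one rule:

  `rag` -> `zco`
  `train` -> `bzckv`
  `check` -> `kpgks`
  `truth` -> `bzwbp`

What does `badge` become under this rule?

The shift depends on letter class: consonant r→z is +8, but vowel a→c is +2. Vowels shift forward by 2 and consonants shift forward by 8.
Applying it to badge: b(cons)+8=j, a(vowel)+2=c, d(cons)+8=l, g(cons)+8=o, e(vowel)+2=g.

jclog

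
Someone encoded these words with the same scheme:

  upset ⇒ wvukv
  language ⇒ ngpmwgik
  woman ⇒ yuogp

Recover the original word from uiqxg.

Shifts by position in upset: pos 0: u→w (+2), pos 1: p→v (+6), pos 2: s→u (+2), pos 3: e→k (+6) — repeating every 2. The shifts repeat in a cycle of length 2: positions 0,1,… shift by +2, +6, then the pattern repeats.
Reversing it on uiqxg: u−2=s, i−6=c, q−2=o, x−6=r, g−2=e.

score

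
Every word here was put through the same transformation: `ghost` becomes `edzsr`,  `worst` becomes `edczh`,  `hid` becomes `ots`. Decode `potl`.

The output letters match the input read backwards, each shifted +11: ghost reversed is tsohg. The word is reversed, then every letter is shifted forward by 11.
Undoing it on potl: shift back: p−11=e, o−11=d, t−11=i, l−11=a → edia; then reverse → aide.

aide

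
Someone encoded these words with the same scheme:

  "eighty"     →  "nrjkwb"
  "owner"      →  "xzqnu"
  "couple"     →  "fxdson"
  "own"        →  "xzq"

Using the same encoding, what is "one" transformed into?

The shift depends on letter class: consonant g→j is +3, but vowel e→n is +9. Two shifts are in play — +9 for a/e/i/o/u, +3 for every other letter.
For one: o(vowel)+9=x, n(cons)+3=q, e(vowel)+9=n.

xqn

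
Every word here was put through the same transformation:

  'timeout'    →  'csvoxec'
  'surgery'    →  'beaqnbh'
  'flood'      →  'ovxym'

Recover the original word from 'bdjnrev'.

stadium

Shifts by position in timeout: pos 0: t→c (+9), pos 1: i→s (+10), pos 2: m→v (+9), pos 3: e→o (+10) — repeating every 2. The shifts repeat in a cycle of length 2: positions 0,1,… shift by +9, +10, then the pattern repeats.
Decoding bdjnrev: b−9=s, d−10=t, j−9=a, n−10=d, r−9=i, e−10=u, v−9=m.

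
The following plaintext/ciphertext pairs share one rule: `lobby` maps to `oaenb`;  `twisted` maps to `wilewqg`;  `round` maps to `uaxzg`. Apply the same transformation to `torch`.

wauok

The shifts repeat in a cycle of length 2: positions 0,1,… shift by +3, +12, then the pattern repeats.
On torch: t+3=w, o+12=a, r+3=u, c+12=o, h+3=k.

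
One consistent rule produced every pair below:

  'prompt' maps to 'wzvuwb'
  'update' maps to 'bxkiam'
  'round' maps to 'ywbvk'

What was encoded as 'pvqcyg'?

injury

Shifts by position in prompt: pos 0: p→w (+7), pos 1: r→z (+8), pos 2: o→v (+7), pos 3: m→u (+8) — repeating every 2. It's a Vigenère-style cipher with numeric key [7,8]: position i shifts by key[i mod 2].
Undoing it on pvqcyg: p−7=i, v−8=n, q−7=j, c−8=u, y−7=r, g−8=y.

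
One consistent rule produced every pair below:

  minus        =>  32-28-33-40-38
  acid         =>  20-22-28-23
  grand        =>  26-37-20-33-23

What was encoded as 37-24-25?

The number is (letter's place in the alphabet, a=1) + 19.
Decoding 37-24-25: 37→(37−19)÷1=18=r, 24→(24−19)÷1=5=e, 25→(25−19)÷1=6=f.

ref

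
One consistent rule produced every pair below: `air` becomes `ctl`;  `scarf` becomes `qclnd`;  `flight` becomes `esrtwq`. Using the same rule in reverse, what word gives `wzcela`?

patrol

The output letters match the input read backwards, each shifted +11: air reversed is ria. Read the word backwards and shift each letter +11.
Undoing it on wzcela: shift back: w−11=l, z−11=o, c−11=r, e−11=t, l−11=a, a−11=p → lortap; then reverse → patrol.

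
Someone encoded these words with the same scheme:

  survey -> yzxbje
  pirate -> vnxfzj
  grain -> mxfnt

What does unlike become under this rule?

ztrnqj

The shift depends on letter class: consonant s→y is +6, but vowel u→z is +5. The rule splits by letter class: vowels +5, consonants +6.
On unlike: u(vowel)+5=z, n(cons)+6=t, l(cons)+6=r, i(vowel)+5=n, k(cons)+6=q, e(vowel)+5=j.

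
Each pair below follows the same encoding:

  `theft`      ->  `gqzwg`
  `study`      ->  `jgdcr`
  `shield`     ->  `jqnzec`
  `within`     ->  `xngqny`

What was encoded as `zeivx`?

t(19)→g(6) and h(7)→q(16) fit y≡23x+11 (mod 26); the inverse of 23 mod 26 is 17. Treating letters as 0–25, the rule is x ↦ 23x + 11 (mod 26).
Reversing it on zeivx: z(25)→17·(25−11)≡4=e; e(4)→17·(4−11)≡11=l; i(8)→17·(8−11)≡1=b; v(21)→17·(21−11)≡14=o; x(23)→17·(23−11)≡22=w (all mod 26).

elbow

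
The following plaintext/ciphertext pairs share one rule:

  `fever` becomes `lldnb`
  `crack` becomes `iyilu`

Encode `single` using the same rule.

ypvpvp

In fever: f→l is +6, e→l is +7, v→d is +8, e→n is +9 — the shift increases by 1 each position. Letter i (0-indexed) is shifted by i+6, so successive shifts are 6, 7, 8, ….
For single: s+6=y, i+7=p, n+8=v, g+9=p, l+10=v, e+11=p.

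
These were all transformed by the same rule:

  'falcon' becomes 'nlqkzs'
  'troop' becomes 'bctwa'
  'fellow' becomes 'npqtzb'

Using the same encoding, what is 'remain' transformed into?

Shifts by position in falcon: pos 0: f→n (+8), pos 1: a→l (+11), pos 2: l→q (+5), pos 3: c→k (+8), pos 4: o→z (+11), pos 5: n→s (+5) — repeating every 3. A repeating key of period 3 is used — shifts +8, +11, +5 over and over.
On remain: r+8=z, e+11=p, m+5=r, a+8=i, i+11=t, n+5=s.

zprits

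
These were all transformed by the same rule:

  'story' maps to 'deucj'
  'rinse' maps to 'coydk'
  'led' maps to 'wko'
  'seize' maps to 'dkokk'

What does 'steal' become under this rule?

The rule splits by letter class: vowels +6, consonants +11.
For steal: s(cons)+11=d, t(cons)+11=e, e(vowel)+6=k, a(vowel)+6=g, l(cons)+11=w.

dekgw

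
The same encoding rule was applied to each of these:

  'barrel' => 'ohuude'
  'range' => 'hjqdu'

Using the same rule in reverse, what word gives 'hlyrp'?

The word is reversed, then every letter is shifted forward by 3.
Decoding hlyrp: shift back: h−3=e, l−3=i, y−3=v, r−3=o, p−3=m → eivom; then reverse → movie.

movie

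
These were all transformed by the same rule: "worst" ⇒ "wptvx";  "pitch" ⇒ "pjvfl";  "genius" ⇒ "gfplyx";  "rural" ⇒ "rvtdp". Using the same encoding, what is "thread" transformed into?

tithei

In worst: w→w is +0, o→p is +1, r→t is +2, s→v is +3 — the shift increases by 1 each position. Letter i (0-indexed) is shifted by i+0, so successive shifts are 0, 1, 2, ….
Applying it to thread: t+0=t, h+1=i, r+2=t, e+3=h, a+4=e, d+5=i.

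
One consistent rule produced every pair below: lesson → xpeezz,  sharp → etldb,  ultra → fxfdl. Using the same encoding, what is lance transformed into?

The shift depends on letter class: consonant l→x is +12, but vowel e→p is +11. Two shifts are in play — +11 for a/e/i/o/u, +12 for every other letter.
For lance: l(cons)+12=x, a(vowel)+11=l, n(cons)+12=z, c(cons)+12=o, e(vowel)+11=p.

xlzop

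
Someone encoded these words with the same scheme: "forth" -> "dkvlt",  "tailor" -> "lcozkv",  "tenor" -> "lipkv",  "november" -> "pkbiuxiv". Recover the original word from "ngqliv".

f(5)→d(3) and o(14)→k(10) fit y≡21x+2 (mod 26); the inverse of 21 mod 26 is 5. Treating letters as 0–25, the rule is x ↦ 21x + 2 (mod 26).
Decoding ngqliv: n(13)→5·(13−2)≡3=d; g(6)→5·(6−2)≡20=u; q(16)→5·(16−2)≡18=s; l(11)→5·(11−2)≡19=t; i(8)→5·(8−2)≡4=e; v(21)→5·(21−2)≡17=r (all mod 26).

duster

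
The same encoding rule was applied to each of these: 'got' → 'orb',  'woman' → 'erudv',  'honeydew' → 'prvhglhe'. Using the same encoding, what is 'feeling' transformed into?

nhhtlvo

The shift depends on letter class: consonant g→o is +8, but vowel o→r is +3. Two shifts are in play — +3 for a/e/i/o/u, +8 for every other letter.
For feeling: f(cons)+8=n, e(vowel)+3=h, e(vowel)+3=h, l(cons)+8=t, i(vowel)+3=l, n(cons)+8=v, g(cons)+8=o.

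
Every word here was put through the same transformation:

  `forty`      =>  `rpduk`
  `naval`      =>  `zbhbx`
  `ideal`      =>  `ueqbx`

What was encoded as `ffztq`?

Shifts by position in forty: pos 0: f→r (+12), pos 1: o→p (+1), pos 2: r→d (+12), pos 3: t→u (+1) — repeating every 2. The shifts repeat in a cycle of length 2: positions 0,1,… shift by +12, +1, then the pattern repeats.
Reversing it on ffztq: f−12=t, f−1=e, z−12=n, t−1=s, q−12=e.

tense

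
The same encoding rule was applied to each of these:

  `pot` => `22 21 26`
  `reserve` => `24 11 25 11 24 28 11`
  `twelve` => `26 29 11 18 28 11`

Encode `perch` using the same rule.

p is letter #16 and maps to 22: an offset of 6. Letters become their 1-based position plus 6 (so a→7, b→8, …).
Applying it to perch: p=16→22, e=5→11, r=18→24, c=3→9, h=8→14.

22 11 24 9 14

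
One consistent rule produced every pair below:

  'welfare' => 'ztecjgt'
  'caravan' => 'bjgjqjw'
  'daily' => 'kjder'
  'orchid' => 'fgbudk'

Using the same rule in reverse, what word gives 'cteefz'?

w(22)→z(25) and e(4)→t(19) fit y≡9x+9 (mod 26); the inverse of 9 mod 26 is 3. This is an affine cipher: with a=0,…,z=25, each position x becomes (9x+9) mod 26.
Reversing it on cteefz: c(2)→3·(2−9)≡5=f; t(19)→3·(19−9)≡4=e; e(4)→3·(4−9)≡11=l; e(4)→3·(4−9)≡11=l; f(5)→3·(5−9)≡14=o; z(25)→3·(25−9)≡22=w (all mod 26).

fellow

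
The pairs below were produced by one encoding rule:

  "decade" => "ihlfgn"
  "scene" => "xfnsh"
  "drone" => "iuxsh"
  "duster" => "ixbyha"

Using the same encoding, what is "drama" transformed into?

iujrd

Shifts by position in decade: pos 0: d→i (+5), pos 1: e→h (+3), pos 2: c→l (+9), pos 3: a→f (+5), pos 4: d→g (+3), pos 5: e→n (+9) — repeating every 3. It's a Vigenère-style cipher with numeric key [5,3,9]: position i shifts by key[i mod 3].
For drama: d+5=i, r+3=u, a+9=j, m+5=r, a+3=d.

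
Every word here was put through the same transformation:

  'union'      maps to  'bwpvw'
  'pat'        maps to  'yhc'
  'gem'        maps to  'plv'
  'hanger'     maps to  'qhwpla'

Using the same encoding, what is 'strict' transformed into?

The shift depends on letter class: consonant n→w is +9, but vowel u→b is +7. Two shifts are in play — +7 for a/e/i/o/u, +9 for every other letter.
On strict: s(cons)+9=b, t(cons)+9=c, r(cons)+9=a, i(vowel)+7=p, c(cons)+9=l, t(cons)+9=c.

bcaplc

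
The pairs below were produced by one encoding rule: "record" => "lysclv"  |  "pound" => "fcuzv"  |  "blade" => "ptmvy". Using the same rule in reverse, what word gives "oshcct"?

Each letter's alphabet position (a=0..z=25) is mapped through 3·x+12 mod 26 — an affine cipher.
Reversing it on oshcct: o(14)→9·(14−12)≡18=s; s(18)→9·(18−12)≡2=c; h(7)→9·(7−12)≡7=h; c(2)→9·(2−12)≡14=o; c(2)→9·(2−12)≡14=o; t(19)→9·(19−12)≡11=l (all mod 26).

school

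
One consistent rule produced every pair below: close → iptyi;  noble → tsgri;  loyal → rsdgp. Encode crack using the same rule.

ivfio

Shifts by position in close: pos 0: c→i (+6), pos 1: l→p (+4), pos 2: o→t (+5), pos 3: s→y (+6), pos 4: e→i (+4) — repeating every 3. The shifts repeat in a cycle of length 3: positions 0,1,… shift by +6, +4, +5, then the pattern repeats.
For crack: c+6=i, r+4=v, a+5=f, c+6=i, k+4=o.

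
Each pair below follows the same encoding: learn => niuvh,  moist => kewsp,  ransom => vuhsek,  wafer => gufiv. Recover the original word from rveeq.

Each letter's alphabet position (a=0..z=25) is mapped through 23·x+20 mod 26 — an affine cipher.
Decoding rveeq: r(17)→17·(17−20)≡1=b; v(21)→17·(21−20)≡17=r; e(4)→17·(4−20)≡14=o; e(4)→17·(4−20)≡14=o; q(16)→17·(16−20)≡10=k (all mod 26).

brook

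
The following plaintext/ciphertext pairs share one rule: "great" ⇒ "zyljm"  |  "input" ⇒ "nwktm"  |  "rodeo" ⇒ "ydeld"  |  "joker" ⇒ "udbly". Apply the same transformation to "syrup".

fvytk

Treating letters as 0–25, the rule is x ↦ 7x + 9 (mod 26).
Applying it to syrup: s(18)→7·18+9≡5=f; y(24)→7·24+9≡21=v; r(17)→7·17+9≡24=y; u(20)→7·20+9≡19=t; p(15)→7·15+9≡10=k (all mod 26).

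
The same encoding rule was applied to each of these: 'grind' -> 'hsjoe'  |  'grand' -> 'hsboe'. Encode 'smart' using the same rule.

This is a Caesar cipher with shift 1.
Applying it to smart: s+1=t, m+1=n, a+1=b, r+1=s, t+1=u.

tnbsu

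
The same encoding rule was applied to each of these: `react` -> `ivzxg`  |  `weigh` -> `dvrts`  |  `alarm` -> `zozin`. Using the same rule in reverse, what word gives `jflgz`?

Each letter is replaced by its mirror in the alphabet: a↔z, b↔y, c↔x, and so on (the Atbash cipher).
Decoding jflgz: j↔q, f↔u, l↔o, g↔t, z↔a.

quota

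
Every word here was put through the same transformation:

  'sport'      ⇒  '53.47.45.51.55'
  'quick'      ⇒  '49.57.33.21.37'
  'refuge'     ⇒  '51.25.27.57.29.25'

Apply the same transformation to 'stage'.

s(#19)→53 and p(#16)→47: differences scale by 2, so n = 2·pos + 15. The formula is n = 2×(alphabet index, a=1) + 15.
On stage: s=19→53, t=20→55, a=1→17, g=7→29, e=5→25.

53.55.17.29.25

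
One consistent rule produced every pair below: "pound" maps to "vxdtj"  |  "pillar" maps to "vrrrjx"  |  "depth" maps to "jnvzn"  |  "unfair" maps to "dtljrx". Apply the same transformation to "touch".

zxdin

The shift depends on letter class: consonant p→v is +6, but vowel o→x is +9. Vowels shift forward by 9 and consonants shift forward by 6.
Applying it to touch: t(cons)+6=z, o(vowel)+9=x, u(vowel)+9=d, c(cons)+6=i, h(cons)+6=n.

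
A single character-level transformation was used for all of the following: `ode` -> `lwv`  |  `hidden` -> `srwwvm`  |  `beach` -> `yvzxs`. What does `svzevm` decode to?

heaven

Each letter is replaced by its mirror in the alphabet: a↔z, b↔y, c↔x, and so on (the Atbash cipher).
Reversing it on svzevm: s↔h, v↔e, z↔a, e↔v, v↔e, m↔n.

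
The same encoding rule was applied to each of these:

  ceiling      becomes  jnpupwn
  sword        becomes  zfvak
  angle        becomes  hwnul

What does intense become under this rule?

pwanubl

It's a Vigenère-style cipher with numeric key [7,9]: position i shifts by key[i mod 2].
For intense: i+7=p, n+9=w, t+7=a, e+9=n, n+7=u, s+9=b, e+7=l.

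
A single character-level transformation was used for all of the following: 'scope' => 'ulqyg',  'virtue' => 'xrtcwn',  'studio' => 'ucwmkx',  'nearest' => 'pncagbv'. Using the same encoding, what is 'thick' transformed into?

A repeating key of period 2 is used — shifts +2, +9 over and over.
For thick: t+2=v, h+9=q, i+2=k, c+9=l, k+2=m.

vqklm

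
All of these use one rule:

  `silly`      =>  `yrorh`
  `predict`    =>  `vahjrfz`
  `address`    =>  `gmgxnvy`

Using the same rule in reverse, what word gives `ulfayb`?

The shifts repeat in a cycle of length 3: positions 0,1,… shift by +6, +9, +3, then the pattern repeats.
Undoing it on ulfayb: u−6=o, l−9=c, f−3=c, a−6=u, y−9=p, b−3=y.

occupy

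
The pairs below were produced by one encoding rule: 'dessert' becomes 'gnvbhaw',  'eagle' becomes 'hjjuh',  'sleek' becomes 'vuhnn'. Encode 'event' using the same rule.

hehww

Shifts by position in dessert: pos 0: d→g (+3), pos 1: e→n (+9), pos 2: s→v (+3), pos 3: s→b (+9) — repeating every 2. It's a Vigenère-style cipher with numeric key [3,9]: position i shifts by key[i mod 2].
Applying it to event: e+3=h, v+9=e, e+3=h, n+9=w, t+3=w.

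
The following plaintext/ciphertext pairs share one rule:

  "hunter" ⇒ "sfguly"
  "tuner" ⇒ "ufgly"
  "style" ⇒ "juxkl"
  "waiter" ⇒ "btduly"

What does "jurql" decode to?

stove

h(7)→s(18) and u(20)→f(5) fit y≡11x+19 (mod 26); the inverse of 11 mod 26 is 19. Treating letters as 0–25, the rule is x ↦ 11x + 19 (mod 26).
Reversing it on jurql: j(9)→19·(9−19)≡18=s; u(20)→19·(20−19)≡19=t; r(17)→19·(17−19)≡14=o; q(16)→19·(16−19)≡21=v; l(11)→19·(11−19)≡4=e (all mod 26).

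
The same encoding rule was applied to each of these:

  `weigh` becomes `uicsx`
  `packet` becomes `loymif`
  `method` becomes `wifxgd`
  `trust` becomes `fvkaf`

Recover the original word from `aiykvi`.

secure

Each letter's alphabet position (a=0..z=25) is mapped through 5·x+14 mod 26 — an affine cipher.
Decoding aiykvi: a(0)→21·(0−14)≡18=s; i(8)→21·(8−14)≡4=e; y(24)→21·(24−14)≡2=c; k(10)→21·(10−14)≡20=u; v(21)→21·(21−14)≡17=r; i(8)→21·(8−14)≡4=e (all mod 26).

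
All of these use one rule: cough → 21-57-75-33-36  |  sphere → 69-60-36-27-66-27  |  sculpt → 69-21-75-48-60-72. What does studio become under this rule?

c(#3)→21 and o(#15)→57: differences scale by 3, so n = 3·pos + 12. Each letter becomes 3×(its alphabet position, a=1..z=26) + 12.
Applying it to studio: s=19→69, t=20→72, u=21→75, d=4→24, i=9→39, o=15→57.

69-72-75-24-39-57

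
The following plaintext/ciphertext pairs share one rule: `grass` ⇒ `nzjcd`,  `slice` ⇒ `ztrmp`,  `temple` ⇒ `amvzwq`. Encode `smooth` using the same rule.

Each letter shifts forward by (position + 7), i.e. 7, 8, 9, … — the shift grows by one for each successive letter.
For smooth: s+7=z, m+8=u, o+9=x, o+10=y, t+11=e, h+12=t.

zuxyet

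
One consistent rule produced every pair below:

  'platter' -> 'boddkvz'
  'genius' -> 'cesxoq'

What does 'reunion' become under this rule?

xysxeob

The word is reversed, then every letter is shifted forward by 10.
Applying it to reunion: reverse → noinuer; then shift: n+10=x, o+10=y, i+10=s, n+10=x, u+10=e, e+10=o, r+10=b.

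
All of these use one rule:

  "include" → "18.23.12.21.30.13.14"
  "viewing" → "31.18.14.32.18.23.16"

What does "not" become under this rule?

i is letter #9 and maps to 18: an offset of 9. Each letter is replaced by its alphabet position (a=1..z=26) + 9.
Applying it to not: n=14→23, o=15→24, t=20→29.

23.24.29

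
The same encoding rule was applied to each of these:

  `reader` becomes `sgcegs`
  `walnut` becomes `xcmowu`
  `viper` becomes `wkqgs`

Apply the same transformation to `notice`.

The shift depends on letter class: consonant r→s is +1, but vowel e→g is +2. Two shifts are in play — +2 for a/e/i/o/u, +1 for every other letter.
For notice: n(cons)+1=o, o(vowel)+2=q, t(cons)+1=u, i(vowel)+2=k, c(cons)+1=d, e(vowel)+2=g.

oqukdg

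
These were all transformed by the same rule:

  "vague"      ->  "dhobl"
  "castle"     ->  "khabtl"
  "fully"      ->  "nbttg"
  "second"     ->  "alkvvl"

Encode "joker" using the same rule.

rvslz

The shift depends on letter class: consonant v→d is +8, but vowel a→h is +7. The rule splits by letter class: vowels +7, consonants +8.
Applying it to joker: j(cons)+8=r, o(vowel)+7=v, k(cons)+8=s, e(vowel)+7=l, r(cons)+8=z.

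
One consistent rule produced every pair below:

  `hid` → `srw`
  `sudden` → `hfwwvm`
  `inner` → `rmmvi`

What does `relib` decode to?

Each pair mirrors across the alphabet (h↔s, i↔r, d↔w): positions sum to 25. Letters are reflected about the middle of the alphabet (position → 25−position): Atbash.
Reversing it on relib: r↔i, e↔v, l↔o, i↔r, b↔y.

ivory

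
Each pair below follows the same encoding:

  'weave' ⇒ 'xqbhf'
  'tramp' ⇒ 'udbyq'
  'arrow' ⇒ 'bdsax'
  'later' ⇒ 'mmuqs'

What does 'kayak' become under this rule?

lmzml

Shifts by position in weave: pos 0: w→x (+1), pos 1: e→q (+12), pos 2: a→b (+1), pos 3: v→h (+12) — repeating every 2. A repeating key of period 2 is used — shifts +1, +12 over and over.
Applying it to kayak: k+1=l, a+12=m, y+1=z, a+12=m, k+1=l.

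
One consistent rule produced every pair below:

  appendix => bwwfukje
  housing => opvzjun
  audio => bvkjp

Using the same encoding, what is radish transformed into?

Two shifts are in play — +1 for a/e/i/o/u, +7 for every other letter.
On radish: r(cons)+7=y, a(vowel)+1=b, d(cons)+7=k, i(vowel)+1=j, s(cons)+7=z, h(cons)+7=o.

ybkjzo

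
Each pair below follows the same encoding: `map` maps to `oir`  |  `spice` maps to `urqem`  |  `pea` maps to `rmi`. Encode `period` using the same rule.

The rule splits by letter class: vowels +8, consonants +2.
For period: p(cons)+2=r, e(vowel)+8=m, r(cons)+2=t, i(vowel)+8=q, o(vowel)+8=w, d(cons)+2=f.

rmtqwf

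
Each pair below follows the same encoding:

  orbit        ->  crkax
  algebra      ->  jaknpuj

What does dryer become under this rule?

Read the word backwards and shift each letter +9.
For dryer: reverse → reyrd; then shift: r+9=a, e+9=n, y+9=h, r+9=a, d+9=m.

anham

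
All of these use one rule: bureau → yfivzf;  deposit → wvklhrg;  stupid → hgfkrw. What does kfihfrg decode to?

pursuit

Each pair mirrors across the alphabet (b↔y, u↔f, r↔i): positions sum to 25. Letters are reflected about the middle of the alphabet (position → 25−position): Atbash.
Decoding kfihfrg: k↔p, f↔u, i↔r, h↔s, f↔u, r↔i, g↔t.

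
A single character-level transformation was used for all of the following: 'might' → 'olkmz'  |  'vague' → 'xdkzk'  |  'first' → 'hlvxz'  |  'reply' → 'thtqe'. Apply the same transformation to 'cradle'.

eueirl

In might: m→o is +2, i→l is +3, g→k is +4, h→m is +5 — the shift increases by 1 each position. Letter i (0-indexed) is shifted by i+2, so successive shifts are 2, 3, 4, ….
For cradle: c+2=e, r+3=u, a+4=e, d+5=i, l+6=r, e+7=l.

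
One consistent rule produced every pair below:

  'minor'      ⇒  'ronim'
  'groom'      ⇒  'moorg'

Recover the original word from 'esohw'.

whose

The output letters match the input read backwards: minor reversed is ronim. It's just the letters in reverse order.
Undoing it on esohw: then reverse → whose.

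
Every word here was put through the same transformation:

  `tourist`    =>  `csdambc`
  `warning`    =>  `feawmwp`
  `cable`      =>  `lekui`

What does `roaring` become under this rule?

asjamwp

A repeating key of period 3 is used — shifts +9, +4, +9 over and over.
On roaring: r+9=a, o+4=s, a+9=j, r+9=a, i+4=m, n+9=w, g+9=p.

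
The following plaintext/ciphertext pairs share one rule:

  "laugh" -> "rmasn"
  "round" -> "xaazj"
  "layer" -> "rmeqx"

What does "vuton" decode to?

Shifts by position in laugh: pos 0: l→r (+6), pos 1: a→m (+12), pos 2: u→a (+6), pos 3: g→s (+12) — repeating every 2. It's a Vigenère-style cipher with numeric key [6,12]: position i shifts by key[i mod 2].
Undoing it on vuton: v−6=p, u−12=i, t−6=n, o−12=c, n−6=h.

pinch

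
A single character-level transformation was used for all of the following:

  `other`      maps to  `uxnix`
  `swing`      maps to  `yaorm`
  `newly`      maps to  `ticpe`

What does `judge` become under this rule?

Shifts by position in other: pos 0: o→u (+6), pos 1: t→x (+4), pos 2: h→n (+6), pos 3: e→i (+4) — repeating every 2. The shifts repeat in a cycle of length 2: positions 0,1,… shift by +6, +4, then the pattern repeats.
On judge: j+6=p, u+4=y, d+6=j, g+4=k, e+6=k.

pyjkk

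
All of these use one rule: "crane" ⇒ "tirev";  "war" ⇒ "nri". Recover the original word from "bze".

kin

Each letter is shifted forward by 17 in the alphabet (a Caesar shift of +17).
Reversing it on bze: b−17=k, z−17=i, e−17=n.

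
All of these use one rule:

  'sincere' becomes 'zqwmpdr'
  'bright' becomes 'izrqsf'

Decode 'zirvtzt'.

The shift increases by 1 at each position, starting from +7: 7, 8, 9, ….
Decoding zirvtzt: z−7=s, i−8=a, r−9=i, v−10=l, t−11=i, z−12=n, t−13=g.

sailing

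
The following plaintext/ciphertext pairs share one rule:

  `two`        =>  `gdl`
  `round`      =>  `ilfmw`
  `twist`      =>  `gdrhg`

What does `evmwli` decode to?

vendor

This is the alphabet-reversal cipher (Atbash): a becomes z, b becomes y, etc.
Undoing it on evmwli: e↔v, v↔e, m↔n, w↔d, l↔o, i↔r.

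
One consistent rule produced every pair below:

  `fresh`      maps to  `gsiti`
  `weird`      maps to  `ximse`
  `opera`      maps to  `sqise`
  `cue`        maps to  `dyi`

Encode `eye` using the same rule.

The rule splits by letter class: vowels +4, consonants +1.
Applying it to eye: e(vowel)+4=i, y(cons)+1=z, e(vowel)+4=i.

izi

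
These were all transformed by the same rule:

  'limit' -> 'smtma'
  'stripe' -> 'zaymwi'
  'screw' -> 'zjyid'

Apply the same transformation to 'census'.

jiuzyz

The shift depends on letter class: consonant l→s is +7, but vowel i→m is +4. The rule splits by letter class: vowels +4, consonants +7.
Applying it to census: c(cons)+7=j, e(vowel)+4=i, n(cons)+7=u, s(cons)+7=z, u(vowel)+4=y, s(cons)+7=z.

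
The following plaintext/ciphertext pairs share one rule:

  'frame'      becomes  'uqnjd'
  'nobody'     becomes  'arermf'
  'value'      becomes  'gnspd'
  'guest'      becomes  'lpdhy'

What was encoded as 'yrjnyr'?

Each letter's alphabet position (a=0..z=25) is mapped through 17·x+13 mod 26 — an affine cipher.
Reversing it on yrjnyr: y(24)→23·(24−13)≡19=t; r(17)→23·(17−13)≡14=o; j(9)→23·(9−13)≡12=m; n(13)→23·(13−13)≡0=a; y(24)→23·(24−13)≡19=t; r(17)→23·(17−13)≡14=o (all mod 26).

tomato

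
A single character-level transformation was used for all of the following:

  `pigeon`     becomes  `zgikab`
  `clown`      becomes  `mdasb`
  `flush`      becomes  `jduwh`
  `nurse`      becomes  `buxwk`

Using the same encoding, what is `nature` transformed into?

p(15)→z(25) and i(8)→g(6) fit y≡25x+14 (mod 26); the inverse of 25 mod 26 is 25. Each letter's alphabet position (a=0..z=25) is mapped through 25·x+14 mod 26 — an affine cipher.
Applying it to nature: n(13)→25·13+14≡1=b; a(0)→25·0+14≡14=o; t(19)→25·19+14≡21=v; u(20)→25·20+14≡20=u; r(17)→25·17+14≡23=x; e(4)→25·4+14≡10=k (all mod 26).

bovuxk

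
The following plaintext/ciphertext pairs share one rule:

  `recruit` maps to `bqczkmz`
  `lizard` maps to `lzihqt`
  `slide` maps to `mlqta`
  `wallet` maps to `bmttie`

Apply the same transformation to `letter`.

zmbbmt

The output letters match the input read backwards, each shifted +8: recruit reversed is tiurcer. The word is reversed, then every letter is shifted forward by 8.
On letter: reverse → rettel; then shift: r+8=z, e+8=m, t+8=b, t+8=b, e+8=m, l+8=t.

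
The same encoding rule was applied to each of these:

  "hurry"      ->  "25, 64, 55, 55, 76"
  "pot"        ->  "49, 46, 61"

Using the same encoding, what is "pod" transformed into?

49, 46, 13

h(#8)→25 and u(#21)→64: differences scale by 3, so n = 3·pos + 1. Each letter becomes 3×(its alphabet position, a=1..z=26) + 1.
On pod: p=16→49, o=15→46, d=4→13.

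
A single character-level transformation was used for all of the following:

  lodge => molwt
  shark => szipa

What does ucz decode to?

rum

The output letters match the input read backwards, each shifted +8: lodge reversed is egdol. Read the word backwards and shift each letter +8.
Undoing it on ucz: shift back: u−8=m, c−8=u, z−8=r → mur; then reverse → rum.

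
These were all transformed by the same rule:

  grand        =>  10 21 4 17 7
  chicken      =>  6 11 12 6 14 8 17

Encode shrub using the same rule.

22 11 21 24 5

Letters become their 1-based position plus 3 (so a→4, b→5, …).
On shrub: s=19→22, h=8→11, r=18→21, u=21→24, b=2→5.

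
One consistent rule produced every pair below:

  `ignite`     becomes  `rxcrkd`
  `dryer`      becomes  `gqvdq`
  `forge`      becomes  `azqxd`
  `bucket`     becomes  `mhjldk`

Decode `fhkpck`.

i(8)→r(17) and g(6)→x(23) fit y≡23x+15 (mod 26); the inverse of 23 mod 26 is 17. This is an affine cipher: with a=0,…,z=25, each position x becomes (23x+15) mod 26.
Decoding fhkpck: f(5)→17·(5−15)≡12=m; h(7)→17·(7−15)≡20=u; k(10)→17·(10−15)≡19=t; p(15)→17·(15−15)≡0=a; c(2)→17·(2−15)≡13=n; k(10)→17·(10−15)≡19=t (all mod 26).

mutant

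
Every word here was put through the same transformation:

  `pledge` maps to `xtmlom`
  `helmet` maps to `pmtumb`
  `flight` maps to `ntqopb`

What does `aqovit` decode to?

Each letter is shifted forward by 8 in the alphabet (a Caesar shift of +8).
Undoing it on aqovit: a−8=s, q−8=i, o−8=g, v−8=n, i−8=a, t−8=l.

signal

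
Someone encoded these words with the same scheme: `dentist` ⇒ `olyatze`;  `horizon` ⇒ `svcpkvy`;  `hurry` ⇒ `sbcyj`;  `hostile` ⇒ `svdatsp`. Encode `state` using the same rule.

Shifts by position in dentist: pos 0: d→o (+11), pos 1: e→l (+7), pos 2: n→y (+11), pos 3: t→a (+7) — repeating every 2. A repeating key of period 2 is used — shifts +11, +7 over and over.
For state: s+11=d, t+7=a, a+11=l, t+7=a, e+11=p.

dalap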